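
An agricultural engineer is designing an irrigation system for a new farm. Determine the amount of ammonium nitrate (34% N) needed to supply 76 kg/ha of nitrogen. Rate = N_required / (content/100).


Rate = N_required / (N_content / 100)
     = 76 / (34 / 100)
     = 76 / 0.34
     = 223.53 kg/ha


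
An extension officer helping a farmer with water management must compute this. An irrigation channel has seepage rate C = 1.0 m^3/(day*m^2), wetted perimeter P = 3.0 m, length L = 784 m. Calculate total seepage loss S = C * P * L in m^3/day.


S = C * P * L
  = 1.0 * 3.0 * 784
  = 2352 m^3/day


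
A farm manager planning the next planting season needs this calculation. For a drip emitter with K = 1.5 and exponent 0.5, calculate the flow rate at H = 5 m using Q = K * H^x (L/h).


Q = K * H^x
  = 1.5 * 5^0.5
  = 1.5 * 2.2361
  = 3.35 L/h


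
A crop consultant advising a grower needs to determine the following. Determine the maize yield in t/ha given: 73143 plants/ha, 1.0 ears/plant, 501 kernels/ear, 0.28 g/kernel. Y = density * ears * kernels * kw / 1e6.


Y = density * ears * kernels * kw
  = 73143 * 1.0 * 501 * 0.28 g/ha
  = 10260500.04 g/ha
  = 10260.50 kg/ha = 10.26 t/ha


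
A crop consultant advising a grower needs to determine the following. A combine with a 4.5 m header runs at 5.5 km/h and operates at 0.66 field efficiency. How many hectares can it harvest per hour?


C = w * v * eta_f / 10
  = 4.5 * 5.5 * 0.66 / 10
  = 16.34 / 10
  = 1.63 ha/h


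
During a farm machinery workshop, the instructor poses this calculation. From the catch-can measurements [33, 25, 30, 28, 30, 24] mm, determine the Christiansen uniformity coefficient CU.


xbar = 170 / 6 = 28.333
sum|xi - xbar| = 16
CU = 100 * (1 - 16 / (6 * 28.333))
   = 100 * (1 - 0.0941)
   = 90.59%


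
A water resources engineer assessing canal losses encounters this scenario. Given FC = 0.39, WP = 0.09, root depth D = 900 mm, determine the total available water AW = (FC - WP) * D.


AW = (FC - WP) * D
   = (0.39 - 0.09) * 900
   = 0.30 * 900
   = 270 mm


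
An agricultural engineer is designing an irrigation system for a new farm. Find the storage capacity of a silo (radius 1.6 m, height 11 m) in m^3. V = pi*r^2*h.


V = pi * r^2 * h
  = pi * 1.6^2 * 11
  = pi * 2.56 * 11
  = 88.47 m^3


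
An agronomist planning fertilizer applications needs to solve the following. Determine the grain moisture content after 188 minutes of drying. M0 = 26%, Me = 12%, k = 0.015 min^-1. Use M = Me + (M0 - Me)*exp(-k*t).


M = Me + (M0 - Me) * e^(-k*t)
  = 12 + (26 - 12) * e^(-0.015*188)
  = 12 + 14 * e^(-2.820)
  = 12 + 14 * 0.05961
  = 12 + 0.8345
  = 12.83%


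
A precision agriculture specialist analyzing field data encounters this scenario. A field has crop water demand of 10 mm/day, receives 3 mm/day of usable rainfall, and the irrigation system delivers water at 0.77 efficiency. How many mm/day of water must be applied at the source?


IWR = (ETc - Pe) / Ea
    = (10 - 3) / 0.77
    = 7 / 0.77
    = 9.09 mm/day


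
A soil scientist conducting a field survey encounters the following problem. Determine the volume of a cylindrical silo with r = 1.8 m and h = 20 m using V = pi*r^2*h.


V = pi * r^2 * h
  = pi * 1.8^2 * 20
  = pi * 3.24 * 20
  = 203.58 m^3


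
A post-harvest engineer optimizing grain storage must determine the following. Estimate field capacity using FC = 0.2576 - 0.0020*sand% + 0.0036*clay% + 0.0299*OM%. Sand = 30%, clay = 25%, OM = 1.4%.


FC = 0.2576 - 0.0020*30 + 0.0036*25 + 0.0299*1.4
   = 0.2576 - 0.0600 + 0.0900 + 0.0419
   = 0.3295


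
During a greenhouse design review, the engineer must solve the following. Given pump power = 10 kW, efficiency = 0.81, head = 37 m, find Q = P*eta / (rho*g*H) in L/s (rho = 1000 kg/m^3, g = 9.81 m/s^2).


Q = (P * 1000 * eta) / (rho * g * H)
  = (10 * 1000 * 0.81) / (1000 * 9.81 * 37)
  = 8100 / 362970
  = 0.02232 m^3/s = 22.32 L/s


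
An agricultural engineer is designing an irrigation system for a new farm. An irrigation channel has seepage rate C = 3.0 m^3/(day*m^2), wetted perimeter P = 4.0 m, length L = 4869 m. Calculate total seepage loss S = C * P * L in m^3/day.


S = C * P * L
  = 3.0 * 4.0 * 4869
  = 58428 m^3/day


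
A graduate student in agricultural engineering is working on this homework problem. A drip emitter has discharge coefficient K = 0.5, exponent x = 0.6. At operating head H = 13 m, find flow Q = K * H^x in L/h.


Q = K * H^x
  = 0.5 * 13^0.6
  = 0.5 * 4.6598
  = 2.33 L/h


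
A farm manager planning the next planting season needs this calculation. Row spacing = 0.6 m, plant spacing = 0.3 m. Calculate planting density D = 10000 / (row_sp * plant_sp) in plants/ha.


D = 10000 / (row_sp * plant_sp)
  = 10000 / (0.6 * 0.3)
  = 10000 / 0.1800
  = 55555.56 plants/ha


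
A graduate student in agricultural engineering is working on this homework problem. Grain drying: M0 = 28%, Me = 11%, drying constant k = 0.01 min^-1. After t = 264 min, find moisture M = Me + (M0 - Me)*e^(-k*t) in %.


M = Me + (M0 - Me) * e^(-k*t)
  = 11 + (28 - 11) * e^(-0.01*264)
  = 11 + 17 * e^(-2.640)
  = 11 + 17 * 0.07136
  = 11 + 1.2131
  = 12.21%


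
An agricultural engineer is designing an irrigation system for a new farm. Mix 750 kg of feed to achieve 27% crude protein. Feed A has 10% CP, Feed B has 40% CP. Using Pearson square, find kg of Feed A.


parts_A = CP_b - target = 40 - 27 = 13
parts_B = target - CP_a = 27 - 10 = 17
total_parts = 13 + 17 = 30
Feed A = 750 * 13 / 30 = 325 kg
Feed B = 750 * 17 / 30 = 425 kg

325 kg


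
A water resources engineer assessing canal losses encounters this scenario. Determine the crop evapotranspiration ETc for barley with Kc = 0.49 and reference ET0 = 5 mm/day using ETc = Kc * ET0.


ETc = Kc * ET0
    = 0.49 * 5
    = 2.45 mm/day


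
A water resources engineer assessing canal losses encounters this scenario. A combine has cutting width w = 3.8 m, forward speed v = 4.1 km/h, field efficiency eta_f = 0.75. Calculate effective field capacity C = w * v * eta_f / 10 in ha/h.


C = w * v * eta_f / 10
  = 3.8 * 4.1 * 0.75 / 10
  = 11.69 / 10
  = 1.17 ha/h


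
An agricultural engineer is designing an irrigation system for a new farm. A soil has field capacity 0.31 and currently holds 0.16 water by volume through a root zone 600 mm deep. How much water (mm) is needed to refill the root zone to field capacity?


SMD = (FC - theta) * D
    = (0.31 - 0.16) * 600
    = 0.150 * 600
    = 90 mm


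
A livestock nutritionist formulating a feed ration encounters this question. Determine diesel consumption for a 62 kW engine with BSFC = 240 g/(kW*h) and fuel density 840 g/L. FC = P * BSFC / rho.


FC = P * BSFC / rho_fuel
   = 62 * 240 / 840
   = 14880 / 840
   = 17.71 L/h


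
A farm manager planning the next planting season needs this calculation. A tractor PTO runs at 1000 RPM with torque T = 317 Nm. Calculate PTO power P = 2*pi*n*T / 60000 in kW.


P = 2*pi*n*T / 60000
  = 2*pi * 1000 * 317 / 60000
  = 1991769.74 / 60000
  = 33.20 kW


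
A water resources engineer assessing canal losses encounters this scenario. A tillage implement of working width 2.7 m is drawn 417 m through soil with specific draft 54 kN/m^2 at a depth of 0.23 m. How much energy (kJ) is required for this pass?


E = k * d * w * L
  = 54 * 0.23 * 2.7 * 417
  = 13983.68 kJ


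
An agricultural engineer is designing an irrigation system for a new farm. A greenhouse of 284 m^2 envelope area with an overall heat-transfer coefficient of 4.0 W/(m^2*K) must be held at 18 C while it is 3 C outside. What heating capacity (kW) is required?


dT = 18 - (3) = 15 K
Q = U * A * dT
  = 4.0 * 284 * 15
  = 17040 W = 17.04 kW


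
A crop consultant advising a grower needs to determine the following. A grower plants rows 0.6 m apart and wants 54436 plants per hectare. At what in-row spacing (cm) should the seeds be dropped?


spacing = 10000 / (row_sp * density)
        = 10000 / (0.6 * 54436)
        = 10000 / 32661.60
        = 0.30617 m = 30.62 cm


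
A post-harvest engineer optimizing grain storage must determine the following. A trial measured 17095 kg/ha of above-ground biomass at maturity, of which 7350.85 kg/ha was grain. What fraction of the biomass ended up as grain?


HI = grain_yield / biomass
   = 7350.85 / 17095
   = 0.43


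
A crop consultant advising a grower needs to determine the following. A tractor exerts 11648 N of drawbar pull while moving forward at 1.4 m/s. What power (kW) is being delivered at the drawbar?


P = F * v / 1000
  = 11648 * 1.4 / 1000
  = 16307.20 / 1000
  = 16.31 kW


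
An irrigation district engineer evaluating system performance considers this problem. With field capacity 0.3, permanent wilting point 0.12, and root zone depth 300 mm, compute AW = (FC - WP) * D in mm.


AW = (FC - WP) * D
   = (0.3 - 0.12) * 300
   = 0.18 * 300
   = 54 mm


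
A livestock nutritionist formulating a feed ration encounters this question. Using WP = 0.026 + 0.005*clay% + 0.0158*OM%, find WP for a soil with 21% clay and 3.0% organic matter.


WP = 0.026 + 0.005*21 + 0.0158*3.0
   = 0.026 + 0.1050 + 0.0474
   = 0.1784


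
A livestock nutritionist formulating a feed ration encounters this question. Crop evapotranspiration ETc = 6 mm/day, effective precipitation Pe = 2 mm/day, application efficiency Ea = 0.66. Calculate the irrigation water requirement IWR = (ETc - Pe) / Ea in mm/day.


IWR = (ETc - Pe) / Ea
    = (6 - 2) / 0.66
    = 4 / 0.66
    = 6.06 mm/day


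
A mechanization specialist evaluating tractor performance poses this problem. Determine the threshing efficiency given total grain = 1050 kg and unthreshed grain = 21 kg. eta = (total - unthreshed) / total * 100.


eta = (total - unthreshed) / total * 100
    = (1050 - 21) / 1050 * 100
    = 1029 / 1050 * 100
    = 98%


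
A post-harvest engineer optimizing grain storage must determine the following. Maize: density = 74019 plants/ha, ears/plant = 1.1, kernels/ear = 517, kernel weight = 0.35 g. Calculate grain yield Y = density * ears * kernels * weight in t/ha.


Y = density * ears * kernels * kw
  = 74019 * 1.1 * 517 * 0.35 g/ha
  = 14733111.86 g/ha
  = 14733.11 kg/ha = 14.73 t/ha


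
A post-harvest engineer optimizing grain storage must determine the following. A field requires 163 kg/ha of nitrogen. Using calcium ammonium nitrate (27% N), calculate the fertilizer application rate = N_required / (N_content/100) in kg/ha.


Rate = N_required / (N_content / 100)
     = 163 / (27 / 100)
     = 163 / 0.27
     = 603.70 kg/ha


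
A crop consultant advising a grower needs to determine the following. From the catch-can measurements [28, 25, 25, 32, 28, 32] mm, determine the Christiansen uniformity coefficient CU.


xbar = 170 / 6 = 28.333
sum|xi - xbar| = 14.667
CU = 100 * (1 - 14.667 / (6 * 28.333))
   = 100 * (1 - 0.0863)
   = 91.37%


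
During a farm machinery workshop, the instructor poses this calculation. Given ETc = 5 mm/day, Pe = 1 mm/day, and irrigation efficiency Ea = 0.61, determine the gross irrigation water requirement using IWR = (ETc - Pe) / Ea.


IWR = (ETc - Pe) / Ea
    = (5 - 1) / 0.61
    = 4 / 0.61
    = 6.56 mm/day


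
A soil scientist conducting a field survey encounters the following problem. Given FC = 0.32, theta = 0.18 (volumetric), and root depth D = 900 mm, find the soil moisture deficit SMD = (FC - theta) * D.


SMD = (FC - theta) * D
    = (0.32 - 0.18) * 900
    = 0.140 * 900
    = 126 mm


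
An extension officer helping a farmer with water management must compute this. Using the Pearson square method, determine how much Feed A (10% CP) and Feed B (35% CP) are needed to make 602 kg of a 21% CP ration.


parts_A = CP_b - target = 35 - 21 = 14
parts_B = target - CP_a = 21 - 10 = 11
total_parts = 14 + 11 = 25
Feed A = 602 * 14 / 25 = 337.12 kg
Feed B = 602 * 11 / 25 = 264.88 kg

337.12 kg


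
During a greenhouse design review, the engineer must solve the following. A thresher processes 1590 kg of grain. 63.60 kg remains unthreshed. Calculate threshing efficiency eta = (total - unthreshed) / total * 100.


eta = (total - unthreshed) / total * 100
    = (1590 - 63.60) / 1590 * 100
    = 1526.40 / 1590 * 100
    = 96%


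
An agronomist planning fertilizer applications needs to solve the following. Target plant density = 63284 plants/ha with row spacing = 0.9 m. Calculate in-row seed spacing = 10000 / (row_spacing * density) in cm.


spacing = 10000 / (row_sp * density)
        = 10000 / (0.9 * 63284)
        = 10000 / 56955.60
        = 0.17558 m = 17.56 cm


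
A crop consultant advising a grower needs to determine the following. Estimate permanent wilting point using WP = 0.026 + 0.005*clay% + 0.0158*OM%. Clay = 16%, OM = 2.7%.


WP = 0.026 + 0.005*16 + 0.0158*2.7
   = 0.026 + 0.0800 + 0.0427
   = 0.1487


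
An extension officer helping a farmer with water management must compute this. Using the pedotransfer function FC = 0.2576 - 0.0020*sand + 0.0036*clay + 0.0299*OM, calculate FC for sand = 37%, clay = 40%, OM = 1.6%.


FC = 0.2576 - 0.0020*37 + 0.0036*40 + 0.0299*1.6
   = 0.2576 - 0.0740 + 0.1440 + 0.0478
   = 0.3754


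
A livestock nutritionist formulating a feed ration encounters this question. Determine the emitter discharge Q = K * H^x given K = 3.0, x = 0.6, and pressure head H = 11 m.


Q = K * H^x
  = 3.0 * 11^0.6
  = 3.0 * 4.2154
  = 12.65 L/h


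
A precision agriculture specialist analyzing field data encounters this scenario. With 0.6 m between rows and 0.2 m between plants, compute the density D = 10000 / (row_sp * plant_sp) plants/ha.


D = 10000 / (row_sp * plant_sp)
  = 10000 / (0.6 * 0.2)
  = 10000 / 0.1200
  = 83333.33 plants/ha


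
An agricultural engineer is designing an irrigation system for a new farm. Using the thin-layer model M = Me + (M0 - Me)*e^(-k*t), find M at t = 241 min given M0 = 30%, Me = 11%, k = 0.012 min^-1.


M = Me + (M0 - Me) * e^(-k*t)
  = 11 + (30 - 11) * e^(-0.012*241)
  = 11 + 19 * e^(-2.892)
  = 11 + 19 * 0.05547
  = 11 + 1.0538
  = 12.05%


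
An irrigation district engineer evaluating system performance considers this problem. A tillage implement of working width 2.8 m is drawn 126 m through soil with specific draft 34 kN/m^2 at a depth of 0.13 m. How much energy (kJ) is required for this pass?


E = k * d * w * L
  = 34 * 0.13 * 2.8 * 126
  = 1559.38 kJ


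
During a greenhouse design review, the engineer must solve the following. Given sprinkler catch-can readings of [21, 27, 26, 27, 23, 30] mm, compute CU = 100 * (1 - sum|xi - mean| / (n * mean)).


xbar = 154 / 6 = 25.667
sum|xi - xbar| = 14.667
CU = 100 * (1 - 14.667 / (6 * 25.667))
   = 100 * (1 - 0.0952)
   = 90.48%


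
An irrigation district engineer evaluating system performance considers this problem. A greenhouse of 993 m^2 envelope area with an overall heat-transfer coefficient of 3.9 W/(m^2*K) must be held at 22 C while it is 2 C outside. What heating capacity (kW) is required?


dT = 22 - (2) = 20 K
Q = U * A * dT
  = 3.9 * 993 * 20
  = 77454 W = 77.45 kW


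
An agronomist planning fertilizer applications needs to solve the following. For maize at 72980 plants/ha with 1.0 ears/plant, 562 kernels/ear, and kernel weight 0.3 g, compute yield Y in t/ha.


Y = density * ears * kernels * kw
  = 72980 * 1.0 * 562 * 0.3 g/ha
  = 12304428 g/ha
  = 12304.43 kg/ha = 12.30 t/ha


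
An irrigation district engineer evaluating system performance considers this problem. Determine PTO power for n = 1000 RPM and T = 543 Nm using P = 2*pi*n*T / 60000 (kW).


P = 2*pi*n*T / 60000
  = 2*pi * 1000 * 543 / 60000
  = 3411769.62 / 60000
  = 56.86 kW


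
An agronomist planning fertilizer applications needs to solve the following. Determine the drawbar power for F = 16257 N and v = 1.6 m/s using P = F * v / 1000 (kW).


P = F * v / 1000
  = 16257 * 1.6 / 1000
  = 26011.20 / 1000
  = 26.01 kW


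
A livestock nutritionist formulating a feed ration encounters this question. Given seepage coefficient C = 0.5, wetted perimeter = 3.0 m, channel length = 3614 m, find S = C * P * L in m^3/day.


S = C * P * L
  = 0.5 * 3.0 * 3614
  = 5421 m^3/day


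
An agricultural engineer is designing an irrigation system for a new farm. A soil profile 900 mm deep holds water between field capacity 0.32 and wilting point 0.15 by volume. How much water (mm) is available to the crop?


AW = (FC - WP) * D
   = (0.32 - 0.15) * 900
   = 0.17 * 900
   = 153 mm


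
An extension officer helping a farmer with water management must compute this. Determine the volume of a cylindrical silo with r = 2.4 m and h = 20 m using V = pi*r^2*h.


V = pi * r^2 * h
  = pi * 2.4^2 * 20
  = pi * 5.76 * 20
  = 361.91 m^3


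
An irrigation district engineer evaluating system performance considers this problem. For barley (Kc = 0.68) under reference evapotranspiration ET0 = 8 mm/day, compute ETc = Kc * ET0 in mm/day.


ETc = Kc * ET0
    = 0.68 * 8
    = 5.44 mm/day


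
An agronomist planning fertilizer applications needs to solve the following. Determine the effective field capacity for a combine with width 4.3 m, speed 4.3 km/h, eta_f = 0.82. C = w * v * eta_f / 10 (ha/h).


C = w * v * eta_f / 10
  = 4.3 * 4.3 * 0.82 / 10
  = 15.16 / 10
  = 1.52 ha/h


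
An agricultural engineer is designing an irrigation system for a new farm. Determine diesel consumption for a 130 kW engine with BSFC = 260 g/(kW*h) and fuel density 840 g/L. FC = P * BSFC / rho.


FC = P * BSFC / rho_fuel
   = 130 * 260 / 840
   = 33800 / 840
   = 40.24 L/h


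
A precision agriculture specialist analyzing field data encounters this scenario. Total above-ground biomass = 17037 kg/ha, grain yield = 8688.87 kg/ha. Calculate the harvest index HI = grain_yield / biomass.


HI = grain_yield / biomass
   = 8688.87 / 17037
   = 0.51


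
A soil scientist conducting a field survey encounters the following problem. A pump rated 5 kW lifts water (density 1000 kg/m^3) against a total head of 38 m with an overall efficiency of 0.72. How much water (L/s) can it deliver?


Q = (P * 1000 * eta) / (rho * g * H)
  = (5 * 1000 * 0.72) / (1000 * 9.81 * 38)
  = 3600 / 372780
  = 0.00966 m^3/s = 9.66 L/s


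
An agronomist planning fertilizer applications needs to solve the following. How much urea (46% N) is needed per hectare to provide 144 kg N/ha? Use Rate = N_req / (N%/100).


Rate = N_required / (N_content / 100)
     = 144 / (46 / 100)
     = 144 / 0.46
     = 313.04 kg/ha


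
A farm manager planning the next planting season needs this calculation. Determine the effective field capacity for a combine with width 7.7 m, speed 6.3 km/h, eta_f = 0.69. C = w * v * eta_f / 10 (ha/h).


C = w * v * eta_f / 10
  = 7.7 * 6.3 * 0.69 / 10
  = 33.47 / 10
  = 3.35 ha/h


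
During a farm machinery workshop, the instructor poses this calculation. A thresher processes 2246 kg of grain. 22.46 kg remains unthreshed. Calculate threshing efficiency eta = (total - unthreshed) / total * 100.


eta = (total - unthreshed) / total * 100
    = (2246 - 22.46) / 2246 * 100
    = 2223.54 / 2246 * 100
    = 99%


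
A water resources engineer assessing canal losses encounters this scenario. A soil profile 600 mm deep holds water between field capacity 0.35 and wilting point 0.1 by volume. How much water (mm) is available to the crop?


AW = (FC - WP) * D
   = (0.35 - 0.1) * 600
   = 0.25 * 600
   = 150 mm


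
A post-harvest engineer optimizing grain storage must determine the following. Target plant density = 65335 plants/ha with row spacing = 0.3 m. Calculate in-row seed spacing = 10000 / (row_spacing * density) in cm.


spacing = 10000 / (row_sp * density)
        = 10000 / (0.3 * 65335)
        = 10000 / 19600.50
        = 0.51019 m = 51.02 cm


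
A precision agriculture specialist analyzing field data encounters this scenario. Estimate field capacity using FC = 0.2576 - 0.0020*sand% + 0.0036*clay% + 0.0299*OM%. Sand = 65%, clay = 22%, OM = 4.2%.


FC = 0.2576 - 0.0020*65 + 0.0036*22 + 0.0299*4.2
   = 0.2576 - 0.1300 + 0.0792 + 0.1256
   = 0.3324


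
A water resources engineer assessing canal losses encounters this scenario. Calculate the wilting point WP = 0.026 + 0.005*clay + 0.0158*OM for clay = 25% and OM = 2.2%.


WP = 0.026 + 0.005*25 + 0.0158*2.2
   = 0.026 + 0.1250 + 0.0348
   = 0.1858


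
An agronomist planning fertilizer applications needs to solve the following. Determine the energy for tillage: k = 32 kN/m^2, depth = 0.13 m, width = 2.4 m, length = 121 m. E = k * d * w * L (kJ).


E = k * d * w * L
  = 32 * 0.13 * 2.4 * 121
  = 1208.06 kJ


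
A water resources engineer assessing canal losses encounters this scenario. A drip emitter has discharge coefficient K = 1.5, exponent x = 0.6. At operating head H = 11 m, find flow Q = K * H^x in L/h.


Q = K * H^x
  = 1.5 * 11^0.6
  = 1.5 * 4.2154
  = 6.32 L/h


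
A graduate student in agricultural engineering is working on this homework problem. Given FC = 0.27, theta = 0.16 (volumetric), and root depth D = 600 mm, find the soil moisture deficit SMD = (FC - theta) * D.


SMD = (FC - theta) * D
    = (0.27 - 0.16) * 600
    = 0.110 * 600
    = 66 mm


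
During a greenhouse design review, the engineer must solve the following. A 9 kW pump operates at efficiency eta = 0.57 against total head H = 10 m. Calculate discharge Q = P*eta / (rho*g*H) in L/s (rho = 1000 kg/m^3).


Q = (P * 1000 * eta) / (rho * g * H)
  = (9 * 1000 * 0.57) / (1000 * 9.81 * 10)
  = 5130 / 98100
  = 0.05229 m^3/s = 52.29 L/s


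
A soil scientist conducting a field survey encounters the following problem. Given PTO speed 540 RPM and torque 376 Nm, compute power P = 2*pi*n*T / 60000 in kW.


P = 2*pi*n*T / 60000
  = 2*pi * 540 * 376 / 60000
  = 1275737.94 / 60000
  = 21.26 kW


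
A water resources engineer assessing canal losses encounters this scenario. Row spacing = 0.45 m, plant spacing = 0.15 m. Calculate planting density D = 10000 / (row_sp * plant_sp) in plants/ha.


D = 10000 / (row_sp * plant_sp)
  = 10000 / (0.45 * 0.15)
  = 10000 / 0.0675
  = 148148.15 plants/ha


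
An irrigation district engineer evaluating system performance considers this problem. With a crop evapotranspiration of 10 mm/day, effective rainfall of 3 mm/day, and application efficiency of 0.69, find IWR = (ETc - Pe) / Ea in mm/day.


IWR = (ETc - Pe) / Ea
    = (10 - 3) / 0.69
    = 7 / 0.69
    = 10.14 mm/day


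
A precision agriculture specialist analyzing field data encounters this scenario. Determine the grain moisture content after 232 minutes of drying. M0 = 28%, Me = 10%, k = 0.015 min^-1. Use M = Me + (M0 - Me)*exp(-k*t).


M = Me + (M0 - Me) * e^(-k*t)
  = 10 + (28 - 10) * e^(-0.015*232)
  = 10 + 18 * e^(-3.480)
  = 10 + 18 * 0.03081
  = 10 + 0.5545
  = 10.55%


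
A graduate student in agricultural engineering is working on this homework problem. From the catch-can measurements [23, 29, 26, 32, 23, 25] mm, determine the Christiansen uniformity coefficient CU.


xbar = 158 / 6 = 26.333
sum|xi - xbar| = 16.667
CU = 100 * (1 - 16.667 / (6 * 26.333))
   = 100 * (1 - 0.1055)
   = 89.45%


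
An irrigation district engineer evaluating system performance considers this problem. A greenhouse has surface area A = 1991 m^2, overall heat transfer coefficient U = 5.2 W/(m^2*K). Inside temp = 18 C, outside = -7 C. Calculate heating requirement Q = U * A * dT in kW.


dT = 18 - (-7) = 25 K
Q = U * A * dT
  = 5.2 * 1991 * 25
  = 258830 W = 258.83 kW


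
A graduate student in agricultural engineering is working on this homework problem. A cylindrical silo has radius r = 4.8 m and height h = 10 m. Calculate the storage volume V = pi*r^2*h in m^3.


V = pi * r^2 * h
  = pi * 4.8^2 * 10
  = pi * 23.04 * 10
  = 723.82 m^3


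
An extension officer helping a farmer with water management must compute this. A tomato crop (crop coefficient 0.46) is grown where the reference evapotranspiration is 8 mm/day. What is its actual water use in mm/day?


ETc = Kc * ET0
    = 0.46 * 8
    = 3.68 mm/day


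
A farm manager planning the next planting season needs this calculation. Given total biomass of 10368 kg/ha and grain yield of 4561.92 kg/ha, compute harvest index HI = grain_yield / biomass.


HI = grain_yield / biomass
   = 4561.92 / 10368
   = 0.44


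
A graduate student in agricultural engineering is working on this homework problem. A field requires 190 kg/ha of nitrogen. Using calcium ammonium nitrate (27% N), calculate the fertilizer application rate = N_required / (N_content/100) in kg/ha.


Rate = N_required / (N_content / 100)
     = 190 / (27 / 100)
     = 190 / 0.27
     = 703.70 kg/ha


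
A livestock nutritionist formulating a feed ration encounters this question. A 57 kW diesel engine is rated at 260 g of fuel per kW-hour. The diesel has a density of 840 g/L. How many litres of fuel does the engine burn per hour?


FC = P * BSFC / rho_fuel
   = 57 * 260 / 840
   = 14820 / 840
   = 17.64 L/h


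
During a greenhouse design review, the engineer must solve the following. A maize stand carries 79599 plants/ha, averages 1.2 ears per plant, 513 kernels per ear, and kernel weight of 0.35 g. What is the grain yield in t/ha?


Y = density * ears * kernels * kw
  = 79599 * 1.2 * 513 * 0.35 g/ha
  = 17150400.54 g/ha
  = 17150.40 kg/ha = 17.15 t/ha


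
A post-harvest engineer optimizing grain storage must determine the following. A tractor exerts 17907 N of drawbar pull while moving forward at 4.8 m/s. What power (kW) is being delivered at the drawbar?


P = F * v / 1000
  = 17907 * 4.8 / 1000
  = 85953.60 / 1000
  = 85.95 kW


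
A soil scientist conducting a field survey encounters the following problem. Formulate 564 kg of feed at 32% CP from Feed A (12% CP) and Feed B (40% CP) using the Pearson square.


parts_A = CP_b - target = 40 - 32 = 8
parts_B = target - CP_a = 32 - 12 = 20
total_parts = 8 + 20 = 28
Feed A = 564 * 8 / 28 = 161.14 kg
Feed B = 564 * 20 / 28 = 402.86 kg

161.14 kg


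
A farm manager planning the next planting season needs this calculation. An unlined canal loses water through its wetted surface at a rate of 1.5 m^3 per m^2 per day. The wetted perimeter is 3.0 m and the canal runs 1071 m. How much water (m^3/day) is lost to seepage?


S = C * P * L
  = 1.5 * 3.0 * 1071
  = 4819.50 m^3/day


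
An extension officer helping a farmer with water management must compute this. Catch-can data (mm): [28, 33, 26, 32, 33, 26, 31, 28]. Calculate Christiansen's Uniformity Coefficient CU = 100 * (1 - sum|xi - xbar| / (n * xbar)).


xbar = 237 / 8 = 29.625
sum|xi - xbar| = 21
CU = 100 * (1 - 21 / (8 * 29.625))
   = 100 * (1 - 0.0886)
   = 91.14%


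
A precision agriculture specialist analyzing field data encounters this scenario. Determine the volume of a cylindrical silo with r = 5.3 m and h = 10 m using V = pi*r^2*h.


V = pi * r^2 * h
  = pi * 5.3^2 * 10
  = pi * 28.09 * 10
  = 882.47 m^3


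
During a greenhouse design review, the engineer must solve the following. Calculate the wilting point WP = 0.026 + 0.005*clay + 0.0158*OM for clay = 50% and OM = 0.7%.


WP = 0.026 + 0.005*50 + 0.0158*0.7
   = 0.026 + 0.2500 + 0.0111
   = 0.2871


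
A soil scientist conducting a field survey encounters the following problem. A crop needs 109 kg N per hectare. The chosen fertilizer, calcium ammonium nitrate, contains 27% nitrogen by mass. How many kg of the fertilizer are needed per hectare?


Rate = N_required / (N_content / 100)
     = 109 / (27 / 100)
     = 109 / 0.27
     = 403.70 kg/ha


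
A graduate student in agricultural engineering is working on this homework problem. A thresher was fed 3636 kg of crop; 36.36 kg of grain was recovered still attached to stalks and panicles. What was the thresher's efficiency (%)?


eta = (total - unthreshed) / total * 100
    = (3636 - 36.36) / 3636 * 100
    = 3599.64 / 3636 * 100
    = 99%


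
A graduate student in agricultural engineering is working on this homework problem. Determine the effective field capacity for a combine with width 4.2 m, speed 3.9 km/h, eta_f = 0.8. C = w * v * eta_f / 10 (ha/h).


C = w * v * eta_f / 10
  = 4.2 * 3.9 * 0.8 / 10
  = 13.10 / 10
  = 1.31 ha/h


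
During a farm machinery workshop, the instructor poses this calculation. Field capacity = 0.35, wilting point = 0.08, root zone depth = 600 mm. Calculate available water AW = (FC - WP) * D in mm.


AW = (FC - WP) * D
   = (0.35 - 0.08) * 600
   = 0.27 * 600
   = 162 mm


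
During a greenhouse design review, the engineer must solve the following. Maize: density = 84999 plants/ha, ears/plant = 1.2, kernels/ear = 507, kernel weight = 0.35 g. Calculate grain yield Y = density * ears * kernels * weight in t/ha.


Y = density * ears * kernels * kw
  = 84999 * 1.2 * 507 * 0.35 g/ha
  = 18099687.06 g/ha
  = 18099.69 kg/ha = 18.10 t/ha


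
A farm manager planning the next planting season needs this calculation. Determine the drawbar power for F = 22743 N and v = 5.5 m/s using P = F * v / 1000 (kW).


P = F * v / 1000
  = 22743 * 5.5 / 1000
  = 125086.50 / 1000
  = 125.09 kW


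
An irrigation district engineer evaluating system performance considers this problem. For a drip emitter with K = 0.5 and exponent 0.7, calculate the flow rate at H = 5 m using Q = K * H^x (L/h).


Q = K * H^x
  = 0.5 * 5^0.7
  = 0.5 * 3.0852
  = 1.54 L/h


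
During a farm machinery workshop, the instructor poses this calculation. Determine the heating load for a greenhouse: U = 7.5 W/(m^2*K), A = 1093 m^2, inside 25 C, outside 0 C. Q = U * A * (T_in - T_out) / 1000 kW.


dT = 25 - (0) = 25 K
Q = U * A * dT
  = 7.5 * 1093 * 25
  = 204937.50 W = 204.94 kW


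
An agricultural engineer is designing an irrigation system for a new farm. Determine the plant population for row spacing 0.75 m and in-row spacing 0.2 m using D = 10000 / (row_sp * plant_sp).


D = 10000 / (row_sp * plant_sp)
  = 10000 / (0.75 * 0.2)
  = 10000 / 0.1500
  = 66666.67 plants/ha


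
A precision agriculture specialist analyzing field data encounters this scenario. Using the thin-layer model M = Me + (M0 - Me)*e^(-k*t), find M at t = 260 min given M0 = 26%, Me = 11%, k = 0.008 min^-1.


M = Me + (M0 - Me) * e^(-k*t)
  = 11 + (26 - 11) * e^(-0.008*260)
  = 11 + 15 * e^(-2.080)
  = 11 + 15 * 0.12493
  = 11 + 1.8740
  = 12.87%


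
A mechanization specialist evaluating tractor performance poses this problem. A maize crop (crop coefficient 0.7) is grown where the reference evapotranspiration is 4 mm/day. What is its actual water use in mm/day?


ETc = Kc * ET0
    = 0.7 * 4
    = 2.80 mm/day


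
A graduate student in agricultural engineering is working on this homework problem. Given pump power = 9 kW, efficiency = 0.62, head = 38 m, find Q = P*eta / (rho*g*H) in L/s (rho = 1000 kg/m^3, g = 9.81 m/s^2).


Q = (P * 1000 * eta) / (rho * g * H)
  = (9 * 1000 * 0.62) / (1000 * 9.81 * 38)
  = 5580 / 372780
  = 0.01497 m^3/s = 14.97 L/s


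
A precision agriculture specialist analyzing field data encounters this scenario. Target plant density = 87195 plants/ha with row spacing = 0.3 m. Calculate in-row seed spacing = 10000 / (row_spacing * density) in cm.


spacing = 10000 / (row_sp * density)
        = 10000 / (0.3 * 87195)
        = 10000 / 26158.50
        = 0.38228 m = 38.23 cm


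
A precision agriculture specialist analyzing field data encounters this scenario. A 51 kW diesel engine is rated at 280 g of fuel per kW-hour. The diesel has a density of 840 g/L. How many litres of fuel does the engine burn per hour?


FC = P * BSFC / rho_fuel
   = 51 * 280 / 840
   = 14280 / 840
   = 17 L/h


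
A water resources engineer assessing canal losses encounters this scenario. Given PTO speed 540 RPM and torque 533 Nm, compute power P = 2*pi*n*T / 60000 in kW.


P = 2*pi*n*T / 60000
  = 2*pi * 540 * 533 / 60000
  = 1808426.40 / 60000
  = 30.14 kW


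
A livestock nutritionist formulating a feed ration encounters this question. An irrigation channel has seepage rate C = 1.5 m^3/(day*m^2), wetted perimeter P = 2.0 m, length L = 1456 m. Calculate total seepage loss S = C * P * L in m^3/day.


S = C * P * L
  = 1.5 * 2.0 * 1456
  = 4368 m^3/day


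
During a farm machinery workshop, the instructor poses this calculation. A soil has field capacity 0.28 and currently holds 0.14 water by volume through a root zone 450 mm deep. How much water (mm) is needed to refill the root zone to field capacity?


SMD = (FC - theta) * D
    = (0.28 - 0.14) * 450
    = 0.140 * 450
    = 63 mm


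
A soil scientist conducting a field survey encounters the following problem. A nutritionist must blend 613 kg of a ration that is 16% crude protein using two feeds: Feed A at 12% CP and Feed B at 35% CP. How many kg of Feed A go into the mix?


parts_A = CP_b - target = 35 - 16 = 19
parts_B = target - CP_a = 16 - 12 = 4
total_parts = 19 + 4 = 23
Feed A = 613 * 19 / 23 = 506.39 kg
Feed B = 613 * 4 / 23 = 106.61 kg

506.39 kg


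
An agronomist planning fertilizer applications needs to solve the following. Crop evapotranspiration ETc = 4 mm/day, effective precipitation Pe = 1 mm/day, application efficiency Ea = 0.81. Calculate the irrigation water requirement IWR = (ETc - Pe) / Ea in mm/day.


IWR = (ETc - Pe) / Ea
    = (4 - 1) / 0.81
    = 3 / 0.81
    = 3.70 mm/day


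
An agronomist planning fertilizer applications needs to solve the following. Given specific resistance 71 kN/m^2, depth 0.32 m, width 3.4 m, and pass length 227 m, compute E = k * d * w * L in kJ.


E = k * d * w * L
  = 71 * 0.32 * 3.4 * 227
  = 17535.30 kJ


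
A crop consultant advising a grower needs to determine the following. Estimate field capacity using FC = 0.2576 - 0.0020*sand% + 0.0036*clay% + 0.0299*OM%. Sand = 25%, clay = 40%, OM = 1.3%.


FC = 0.2576 - 0.0020*25 + 0.0036*40 + 0.0299*1.3
   = 0.2576 - 0.0500 + 0.1440 + 0.0389
   = 0.3905


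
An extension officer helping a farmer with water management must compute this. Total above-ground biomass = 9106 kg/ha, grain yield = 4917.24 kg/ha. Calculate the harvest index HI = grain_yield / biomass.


HI = grain_yield / biomass
   = 4917.24 / 9106
   = 0.54


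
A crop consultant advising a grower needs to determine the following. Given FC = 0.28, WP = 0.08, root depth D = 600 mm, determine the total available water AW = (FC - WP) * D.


AW = (FC - WP) * D
   = (0.28 - 0.08) * 600
   = 0.20 * 600
   = 120 mm


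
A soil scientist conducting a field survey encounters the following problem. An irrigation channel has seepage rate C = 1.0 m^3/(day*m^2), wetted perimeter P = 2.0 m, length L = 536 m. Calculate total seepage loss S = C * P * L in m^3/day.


S = C * P * L
  = 1.0 * 2.0 * 536
  = 1072 m^3/day


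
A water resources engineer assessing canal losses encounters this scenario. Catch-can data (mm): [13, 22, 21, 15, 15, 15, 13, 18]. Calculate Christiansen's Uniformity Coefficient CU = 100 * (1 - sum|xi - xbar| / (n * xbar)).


xbar = 132 / 8 = 16.500
sum|xi - xbar| = 23
CU = 100 * (1 - 23 / (8 * 16.500))
   = 100 * (1 - 0.1742)
   = 82.58%


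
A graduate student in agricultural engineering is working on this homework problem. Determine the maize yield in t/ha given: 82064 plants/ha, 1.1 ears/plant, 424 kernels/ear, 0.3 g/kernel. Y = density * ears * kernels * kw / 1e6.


Y = density * ears * kernels * kw
  = 82064 * 1.1 * 424 * 0.3 g/ha
  = 11482394.88 g/ha
  = 11482.39 kg/ha = 11.48 t/ha


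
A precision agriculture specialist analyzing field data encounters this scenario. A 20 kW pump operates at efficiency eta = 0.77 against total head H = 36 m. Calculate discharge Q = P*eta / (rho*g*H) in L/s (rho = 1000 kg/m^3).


Q = (P * 1000 * eta) / (rho * g * H)
  = (20 * 1000 * 0.77) / (1000 * 9.81 * 36)
  = 15400 / 353160
  = 0.04361 m^3/s = 43.61 L/s


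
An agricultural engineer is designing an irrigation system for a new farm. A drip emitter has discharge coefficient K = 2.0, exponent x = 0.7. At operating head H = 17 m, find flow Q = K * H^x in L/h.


Q = K * H^x
  = 2.0 * 17^0.7
  = 2.0 * 7.2663
  = 14.53 L/h


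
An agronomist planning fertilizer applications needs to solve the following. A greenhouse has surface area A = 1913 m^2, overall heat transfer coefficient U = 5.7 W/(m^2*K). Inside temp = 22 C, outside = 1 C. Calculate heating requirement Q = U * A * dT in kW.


dT = 22 - (1) = 21 K
Q = U * A * dT
  = 5.7 * 1913 * 21
  = 228986.10 W = 228.99 kW


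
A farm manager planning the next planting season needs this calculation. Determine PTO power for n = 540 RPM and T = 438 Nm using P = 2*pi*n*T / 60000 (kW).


P = 2*pi*n*T / 60000
  = 2*pi * 540 * 438 / 60000
  = 1486098.99 / 60000
  = 24.77 kW


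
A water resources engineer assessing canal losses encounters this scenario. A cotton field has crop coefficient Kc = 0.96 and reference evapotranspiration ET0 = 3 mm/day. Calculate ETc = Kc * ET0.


ETc = Kc * ET0
    = 0.96 * 3
    = 2.88 mm/day


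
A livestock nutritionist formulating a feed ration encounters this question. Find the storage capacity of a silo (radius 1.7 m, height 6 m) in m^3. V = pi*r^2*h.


V = pi * r^2 * h
  = pi * 1.7^2 * 6
  = pi * 2.89 * 6
  = 54.48 m^3


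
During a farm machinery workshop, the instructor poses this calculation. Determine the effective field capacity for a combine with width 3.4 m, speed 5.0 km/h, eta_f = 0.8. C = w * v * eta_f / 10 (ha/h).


C = w * v * eta_f / 10
  = 3.4 * 5.0 * 0.8 / 10
  = 13.60 / 10
  = 1.36 ha/h


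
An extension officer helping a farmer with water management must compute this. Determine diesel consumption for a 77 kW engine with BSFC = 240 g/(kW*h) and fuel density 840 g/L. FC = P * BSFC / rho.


FC = P * BSFC / rho_fuel
   = 77 * 240 / 840
   = 18480 / 840
   = 22 L/h


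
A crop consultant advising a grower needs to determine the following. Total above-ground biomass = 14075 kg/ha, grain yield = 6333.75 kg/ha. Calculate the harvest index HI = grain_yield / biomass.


HI = grain_yield / biomass
   = 6333.75 / 14075
   = 0.45


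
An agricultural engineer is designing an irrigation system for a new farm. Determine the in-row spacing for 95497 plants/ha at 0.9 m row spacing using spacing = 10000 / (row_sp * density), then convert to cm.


spacing = 10000 / (row_sp * density)
        = 10000 / (0.9 * 95497)
        = 10000 / 85947.30
        = 0.11635 m = 11.64 cm


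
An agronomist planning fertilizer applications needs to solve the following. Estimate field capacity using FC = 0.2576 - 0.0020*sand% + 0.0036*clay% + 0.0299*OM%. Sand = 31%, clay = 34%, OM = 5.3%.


FC = 0.2576 - 0.0020*31 + 0.0036*34 + 0.0299*5.3
   = 0.2576 - 0.0620 + 0.1224 + 0.1585
   = 0.4765


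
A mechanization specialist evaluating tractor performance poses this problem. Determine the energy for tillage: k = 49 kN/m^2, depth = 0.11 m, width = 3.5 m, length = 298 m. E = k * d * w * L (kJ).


E = k * d * w * L
  = 49 * 0.11 * 3.5 * 298
  = 5621.77 kJ


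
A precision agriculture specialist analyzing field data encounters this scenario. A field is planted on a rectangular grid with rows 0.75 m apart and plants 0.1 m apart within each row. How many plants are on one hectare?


D = 10000 / (row_sp * plant_sp)
  = 10000 / (0.75 * 0.1)
  = 10000 / 0.0750
  = 133333.33 plants/ha


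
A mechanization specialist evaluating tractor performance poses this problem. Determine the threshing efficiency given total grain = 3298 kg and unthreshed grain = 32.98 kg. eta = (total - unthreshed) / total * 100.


eta = (total - unthreshed) / total * 100
    = (3298 - 32.98) / 3298 * 100
    = 3265.02 / 3298 * 100
    = 99%


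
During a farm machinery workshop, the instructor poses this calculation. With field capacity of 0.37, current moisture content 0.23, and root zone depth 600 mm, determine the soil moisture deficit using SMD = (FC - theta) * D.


SMD = (FC - theta) * D
    = (0.37 - 0.23) * 600
    = 0.140 * 600
    = 84 mm
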